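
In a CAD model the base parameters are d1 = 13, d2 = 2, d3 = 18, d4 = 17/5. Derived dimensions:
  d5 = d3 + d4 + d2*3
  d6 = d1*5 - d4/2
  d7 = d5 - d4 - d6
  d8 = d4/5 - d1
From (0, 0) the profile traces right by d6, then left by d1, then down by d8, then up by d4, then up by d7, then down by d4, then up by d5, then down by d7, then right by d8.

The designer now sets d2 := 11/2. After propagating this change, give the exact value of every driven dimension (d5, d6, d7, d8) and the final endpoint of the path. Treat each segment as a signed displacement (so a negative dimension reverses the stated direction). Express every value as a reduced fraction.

d5 = 379/10
d6 = 633/10
d7 = -144/5
d8 = -308/25
endpoint = (1899/50, 2511/50)

Apply edit: d2 := 11/2
  d5 = d3 + d4 + d2*3 = 379/10
  d6 = d1*5 - d4/2 = 633/10
  d7 = d5 - d4 - d6 = -144/5
  d8 = d4/5 - d1 = -308/25
Walk from origin (0, 0):
  seg 1: right by d6 = 633/10 → (633/10, 0)
  seg 2: left by d1 = 13 → (503/10, 0)
  seg 3: down by d8 = -308/25 → (503/10, 308/25)
  seg 4: up by d4 = 17/5 → (503/10, 393/25)
  seg 5: up by d7 = -144/5 → (503/10, -327/25)
  seg 6: down by d4 = 17/5 → (503/10, -412/25)
  seg 7: up by d5 = 379/10 → (503/10, 1071/50)
  seg 8: down by d7 = -144/5 → (503/10, 2511/50)
  seg 9: right by d8 = -308/25 → (1899/50, 2511/50)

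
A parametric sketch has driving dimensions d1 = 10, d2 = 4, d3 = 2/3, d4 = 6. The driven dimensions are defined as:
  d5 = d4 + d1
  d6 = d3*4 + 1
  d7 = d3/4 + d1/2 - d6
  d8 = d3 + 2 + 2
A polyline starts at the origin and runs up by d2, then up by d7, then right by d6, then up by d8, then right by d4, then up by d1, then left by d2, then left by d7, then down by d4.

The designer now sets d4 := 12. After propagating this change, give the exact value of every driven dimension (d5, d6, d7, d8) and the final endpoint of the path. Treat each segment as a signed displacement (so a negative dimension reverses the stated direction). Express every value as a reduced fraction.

d5 = 22
d6 = 11/3
d7 = 3/2
d8 = 14/3
endpoint = (61/6, 49/6)

Apply edit: d4 := 12
  d5 = d4 + d1 = 22
  d6 = d3*4 + 1 = 11/3
  d7 = d3/4 + d1/2 - d6 = 3/2
  d8 = d3 + 2 + 2 = 14/3
Walk from origin (0, 0):
  seg 1: up by d2 = 4 → (0, 4)
  seg 2: up by d7 = 3/2 → (0, 11/2)
  seg 3: right by d6 = 11/3 → (11/3, 11/2)
  seg 4: up by d8 = 14/3 → (11/3, 61/6)
  seg 5: right by d4 = 12 → (47/3, 61/6)
  seg 6: up by d1 = 10 → (47/3, 121/6)
  seg 7: left by d2 = 4 → (35/3, 121/6)
  seg 8: left by d7 = 3/2 → (61/6, 121/6)
  seg 9: down by d4 = 12 → (61/6, 49/6)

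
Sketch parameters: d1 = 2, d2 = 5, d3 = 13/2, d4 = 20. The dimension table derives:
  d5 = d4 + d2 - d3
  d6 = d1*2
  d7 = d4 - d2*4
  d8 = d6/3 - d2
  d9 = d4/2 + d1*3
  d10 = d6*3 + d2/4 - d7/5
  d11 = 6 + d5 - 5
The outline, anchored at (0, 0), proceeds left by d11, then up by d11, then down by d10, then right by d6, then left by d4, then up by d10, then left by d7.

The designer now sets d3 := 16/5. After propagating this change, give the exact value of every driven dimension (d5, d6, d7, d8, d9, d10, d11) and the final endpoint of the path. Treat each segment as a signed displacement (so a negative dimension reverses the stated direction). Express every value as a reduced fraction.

Apply edit: d3 := 16/5
  d5 = d4 + d2 - d3 = 109/5
  d6 = d1*2 = 4
  d7 = d4 - d2*4 = 0
  d8 = d6/3 - d2 = -11/3
  d9 = d4/2 + d1*3 = 16
  d10 = d6*3 + d2/4 - d7/5 = 53/4
  d11 = 6 + d5 - 5 = 114/5
Walk from origin (0, 0):
  seg 1: left by d11 = 114/5 → (-114/5, 0)
  seg 2: up by d11 = 114/5 → (-114/5, 114/5)
  seg 3: down by d10 = 53/4 → (-114/5, 191/20)
  seg 4: right by d6 = 4 → (-94/5, 191/20)
  seg 5: left by d4 = 20 → (-194/5, 191/20)
  seg 6: up by d10 = 53/4 → (-194/5, 114/5)
  seg 7: left by d7 = 0 → (-194/5, 114/5)

d5 = 109/5
d6 = 4
d7 = 0
d8 = -11/3
d9 = 16
d10 = 53/4
d11 = 114/5
endpoint = (-194/5, 114/5)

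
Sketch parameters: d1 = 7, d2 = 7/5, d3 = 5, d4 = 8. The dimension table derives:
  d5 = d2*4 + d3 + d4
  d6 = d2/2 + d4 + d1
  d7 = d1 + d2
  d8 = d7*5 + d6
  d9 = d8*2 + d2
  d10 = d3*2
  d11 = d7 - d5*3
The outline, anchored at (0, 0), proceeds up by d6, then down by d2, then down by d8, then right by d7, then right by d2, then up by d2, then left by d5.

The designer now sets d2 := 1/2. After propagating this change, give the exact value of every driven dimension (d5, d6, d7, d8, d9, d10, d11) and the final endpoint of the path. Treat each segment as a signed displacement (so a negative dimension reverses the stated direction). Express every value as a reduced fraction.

d5 = 15
d6 = 61/4
d7 = 15/2
d8 = 211/4
d9 = 106
d10 = 10
d11 = -75/2
endpoint = (-7, -75/2)

Apply edit: d2 := 1/2
  d5 = d2*4 + d3 + d4 = 15
  d6 = d2/2 + d4 + d1 = 61/4
  d7 = d1 + d2 = 15/2
  d8 = d7*5 + d6 = 211/4
  d9 = d8*2 + d2 = 106
  d10 = d3*2 = 10
  d11 = d7 - d5*3 = -75/2
Walk from origin (0, 0):
  seg 1: up by d6 = 61/4 → (0, 61/4)
  seg 2: down by d2 = 1/2 → (0, 59/4)
  seg 3: down by d8 = 211/4 → (0, -38)
  seg 4: right by d7 = 15/2 → (15/2, -38)
  seg 5: right by d2 = 1/2 → (8, -38)
  seg 6: up by d2 = 1/2 → (8, -75/2)
  seg 7: left by d5 = 15 → (-7, -75/2)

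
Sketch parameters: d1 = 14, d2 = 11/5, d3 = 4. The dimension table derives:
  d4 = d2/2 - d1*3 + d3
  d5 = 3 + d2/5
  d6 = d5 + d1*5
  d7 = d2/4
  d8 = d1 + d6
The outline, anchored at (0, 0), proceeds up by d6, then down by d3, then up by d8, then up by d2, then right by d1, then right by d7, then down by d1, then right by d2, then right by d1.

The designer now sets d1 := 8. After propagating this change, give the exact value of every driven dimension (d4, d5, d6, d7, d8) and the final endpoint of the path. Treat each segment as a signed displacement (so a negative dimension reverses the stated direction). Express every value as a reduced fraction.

d4 = -189/10
d5 = 86/25
d6 = 1086/25
d7 = 11/20
d8 = 1286/25
endpoint = (75/4, 2127/25)

Apply edit: d1 := 8
  d4 = d2/2 - d1*3 + d3 = -189/10
  d5 = 3 + d2/5 = 86/25
  d6 = d5 + d1*5 = 1086/25
  d7 = d2/4 = 11/20
  d8 = d1 + d6 = 1286/25
Walk from origin (0, 0):
  seg 1: up by d6 = 1086/25 → (0, 1086/25)
  seg 2: down by d3 = 4 → (0, 986/25)
  seg 3: up by d8 = 1286/25 → (0, 2272/25)
  seg 4: up by d2 = 11/5 → (0, 2327/25)
  seg 5: right by d1 = 8 → (8, 2327/25)
  seg 6: right by d7 = 11/20 → (171/20, 2327/25)
  seg 7: down by d1 = 8 → (171/20, 2127/25)
  seg 8: right by d2 = 11/5 → (43/4, 2127/25)
  seg 9: right by d1 = 8 → (75/4, 2127/25)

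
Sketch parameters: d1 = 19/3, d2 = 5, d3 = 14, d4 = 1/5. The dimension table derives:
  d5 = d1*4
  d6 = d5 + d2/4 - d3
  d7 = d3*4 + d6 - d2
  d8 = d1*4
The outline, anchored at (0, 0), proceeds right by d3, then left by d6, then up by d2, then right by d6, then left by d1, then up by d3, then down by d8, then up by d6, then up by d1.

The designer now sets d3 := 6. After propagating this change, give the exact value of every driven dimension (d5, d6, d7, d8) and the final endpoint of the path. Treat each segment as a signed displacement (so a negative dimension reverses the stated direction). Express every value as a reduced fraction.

Apply edit: d3 := 6
  d5 = d1*4 = 76/3
  d6 = d5 + d2/4 - d3 = 247/12
  d7 = d3*4 + d6 - d2 = 475/12
  d8 = d1*4 = 76/3
Walk from origin (0, 0):
  seg 1: right by d3 = 6 → (6, 0)
  seg 2: left by d6 = 247/12 → (-175/12, 0)
  seg 3: up by d2 = 5 → (-175/12, 5)
  seg 4: right by d6 = 247/12 → (6, 5)
  seg 5: left by d1 = 19/3 → (-1/3, 5)
  seg 6: up by d3 = 6 → (-1/3, 11)
  seg 7: down by d8 = 76/3 → (-1/3, -43/3)
  seg 8: up by d6 = 247/12 → (-1/3, 25/4)
  seg 9: up by d1 = 19/3 → (-1/3, 151/12)

d5 = 76/3
d6 = 247/12
d7 = 475/12
d8 = 76/3
endpoint = (-1/3, 151/12)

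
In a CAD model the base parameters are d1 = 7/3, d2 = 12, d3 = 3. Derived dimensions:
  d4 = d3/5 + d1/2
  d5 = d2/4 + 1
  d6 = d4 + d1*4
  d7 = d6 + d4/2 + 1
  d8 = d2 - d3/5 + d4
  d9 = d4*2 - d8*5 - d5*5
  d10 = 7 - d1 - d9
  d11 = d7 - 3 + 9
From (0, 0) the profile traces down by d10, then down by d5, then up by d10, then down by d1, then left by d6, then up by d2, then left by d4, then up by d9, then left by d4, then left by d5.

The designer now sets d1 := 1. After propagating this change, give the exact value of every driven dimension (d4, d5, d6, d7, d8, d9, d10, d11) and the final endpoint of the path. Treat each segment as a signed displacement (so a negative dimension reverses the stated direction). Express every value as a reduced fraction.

d4 = 11/10
d5 = 4
d6 = 51/10
d7 = 133/20
d8 = 25/2
d9 = -803/10
d10 = 863/10
d11 = 253/20
endpoint = (-113/10, -733/10)

Apply edit: d1 := 1
  d4 = d3/5 + d1/2 = 11/10
  d5 = d2/4 + 1 = 4
  d6 = d4 + d1*4 = 51/10
  d7 = d6 + d4/2 + 1 = 133/20
  d8 = d2 - d3/5 + d4 = 25/2
  d9 = d4*2 - d8*5 - d5*5 = -803/10
  d10 = 7 - d1 - d9 = 863/10
  d11 = d7 - 3 + 9 = 253/20
Walk from origin (0, 0):
  seg 1: down by d10 = 863/10 → (0, -863/10)
  seg 2: down by d5 = 4 → (0, -903/10)
  seg 3: up by d10 = 863/10 → (0, -4)
  seg 4: down by d1 = 1 → (0, -5)
  seg 5: left by d6 = 51/10 → (-51/10, -5)
  seg 6: up by d2 = 12 → (-51/10, 7)
  seg 7: left by d4 = 11/10 → (-31/5, 7)
  seg 8: up by d9 = -803/10 → (-31/5, -733/10)
  seg 9: left by d4 = 11/10 → (-73/10, -733/10)
  seg 10: left by d5 = 4 → (-113/10, -733/10)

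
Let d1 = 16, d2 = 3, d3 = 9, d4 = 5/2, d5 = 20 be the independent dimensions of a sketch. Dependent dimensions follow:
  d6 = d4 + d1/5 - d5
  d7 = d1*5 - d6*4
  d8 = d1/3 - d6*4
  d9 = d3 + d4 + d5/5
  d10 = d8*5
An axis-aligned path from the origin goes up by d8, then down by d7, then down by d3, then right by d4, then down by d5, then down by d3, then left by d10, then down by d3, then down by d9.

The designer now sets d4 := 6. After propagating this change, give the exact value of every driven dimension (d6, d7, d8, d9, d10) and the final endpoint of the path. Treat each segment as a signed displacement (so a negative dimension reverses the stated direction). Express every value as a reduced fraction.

d6 = -54/5
d7 = 616/5
d8 = 728/15
d9 = 19
d10 = 728/3
endpoint = (-710/3, -422/3)

Apply edit: d4 := 6
  d6 = d4 + d1/5 - d5 = -54/5
  d7 = d1*5 - d6*4 = 616/5
  d8 = d1/3 - d6*4 = 728/15
  d9 = d3 + d4 + d5/5 = 19
  d10 = d8*5 = 728/3
Walk from origin (0, 0):
  seg 1: up by d8 = 728/15 → (0, 728/15)
  seg 2: down by d7 = 616/5 → (0, -224/3)
  seg 3: down by d3 = 9 → (0, -251/3)
  seg 4: right by d4 = 6 → (6, -251/3)
  seg 5: down by d5 = 20 → (6, -311/3)
  seg 6: down by d3 = 9 → (6, -338/3)
  seg 7: left by d10 = 728/3 → (-710/3, -338/3)
  seg 8: down by d3 = 9 → (-710/3, -365/3)
  seg 9: down by d9 = 19 → (-710/3, -422/3)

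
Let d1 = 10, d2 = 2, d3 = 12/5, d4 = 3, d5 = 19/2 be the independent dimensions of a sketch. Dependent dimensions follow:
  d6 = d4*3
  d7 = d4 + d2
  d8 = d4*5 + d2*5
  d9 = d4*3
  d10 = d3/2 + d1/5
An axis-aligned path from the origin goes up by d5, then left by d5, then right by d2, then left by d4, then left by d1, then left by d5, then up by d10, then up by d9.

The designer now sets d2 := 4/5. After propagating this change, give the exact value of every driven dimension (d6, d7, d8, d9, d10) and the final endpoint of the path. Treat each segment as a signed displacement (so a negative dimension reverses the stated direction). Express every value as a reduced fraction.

Apply edit: d2 := 4/5
  d6 = d4*3 = 9
  d7 = d4 + d2 = 19/5
  d8 = d4*5 + d2*5 = 19
  d9 = d4*3 = 9
  d10 = d3/2 + d1/5 = 16/5
Walk from origin (0, 0):
  seg 1: up by d5 = 19/2 → (0, 19/2)
  seg 2: left by d5 = 19/2 → (-19/2, 19/2)
  seg 3: right by d2 = 4/5 → (-87/10, 19/2)
  seg 4: left by d4 = 3 → (-117/10, 19/2)
  seg 5: left by d1 = 10 → (-217/10, 19/2)
  seg 6: left by d5 = 19/2 → (-156/5, 19/2)
  seg 7: up by d10 = 16/5 → (-156/5, 127/10)
  seg 8: up by d9 = 9 → (-156/5, 217/10)

d6 = 9
d7 = 19/5
d8 = 19
d9 = 9
d10 = 16/5
endpoint = (-156/5, 217/10)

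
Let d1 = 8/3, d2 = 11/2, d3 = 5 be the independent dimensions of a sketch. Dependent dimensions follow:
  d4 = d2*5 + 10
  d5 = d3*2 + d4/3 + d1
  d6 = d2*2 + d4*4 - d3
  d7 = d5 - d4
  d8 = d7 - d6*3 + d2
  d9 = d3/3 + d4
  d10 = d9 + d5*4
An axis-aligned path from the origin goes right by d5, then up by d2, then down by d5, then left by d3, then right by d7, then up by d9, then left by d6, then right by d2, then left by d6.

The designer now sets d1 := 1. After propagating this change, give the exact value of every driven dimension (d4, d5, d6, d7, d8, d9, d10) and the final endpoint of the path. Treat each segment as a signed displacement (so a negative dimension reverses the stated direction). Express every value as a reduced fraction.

Apply edit: d1 := 1
  d4 = d2*5 + 10 = 75/2
  d5 = d3*2 + d4/3 + d1 = 47/2
  d6 = d2*2 + d4*4 - d3 = 156
  d7 = d5 - d4 = -14
  d8 = d7 - d6*3 + d2 = -953/2
  d9 = d3/3 + d4 = 235/6
  d10 = d9 + d5*4 = 799/6
Walk from origin (0, 0):
  seg 1: right by d5 = 47/2 → (47/2, 0)
  seg 2: up by d2 = 11/2 → (47/2, 11/2)
  seg 3: down by d5 = 47/2 → (47/2, -18)
  seg 4: left by d3 = 5 → (37/2, -18)
  seg 5: right by d7 = -14 → (9/2, -18)
  seg 6: up by d9 = 235/6 → (9/2, 127/6)
  seg 7: left by d6 = 156 → (-303/2, 127/6)
  seg 8: right by d2 = 11/2 → (-146, 127/6)
  seg 9: left by d6 = 156 → (-302, 127/6)

d4 = 75/2
d5 = 47/2
d6 = 156
d7 = -14
d8 = -953/2
d9 = 235/6
d10 = 799/6
endpoint = (-302, 127/6)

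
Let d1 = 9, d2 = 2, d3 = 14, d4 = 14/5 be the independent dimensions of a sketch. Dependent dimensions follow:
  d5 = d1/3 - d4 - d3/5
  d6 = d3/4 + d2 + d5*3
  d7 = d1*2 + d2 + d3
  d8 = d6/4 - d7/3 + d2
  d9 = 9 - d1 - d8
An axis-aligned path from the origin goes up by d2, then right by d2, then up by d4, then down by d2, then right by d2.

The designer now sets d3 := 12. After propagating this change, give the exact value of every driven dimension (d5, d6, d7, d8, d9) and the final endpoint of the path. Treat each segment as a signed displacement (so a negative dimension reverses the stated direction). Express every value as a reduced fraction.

d5 = -11/5
d6 = -8/5
d7 = 32
d8 = -136/15
d9 = 136/15
endpoint = (4, 14/5)

Apply edit: d3 := 12
  d5 = d1/3 - d4 - d3/5 = -11/5
  d6 = d3/4 + d2 + d5*3 = -8/5
  d7 = d1*2 + d2 + d3 = 32
  d8 = d6/4 - d7/3 + d2 = -136/15
  d9 = 9 - d1 - d8 = 136/15
Walk from origin (0, 0):
  seg 1: up by d2 = 2 → (0, 2)
  seg 2: right by d2 = 2 → (2, 2)
  seg 3: up by d4 = 14/5 → (2, 24/5)
  seg 4: down by d2 = 2 → (2, 14/5)
  seg 5: right by d2 = 2 → (4, 14/5)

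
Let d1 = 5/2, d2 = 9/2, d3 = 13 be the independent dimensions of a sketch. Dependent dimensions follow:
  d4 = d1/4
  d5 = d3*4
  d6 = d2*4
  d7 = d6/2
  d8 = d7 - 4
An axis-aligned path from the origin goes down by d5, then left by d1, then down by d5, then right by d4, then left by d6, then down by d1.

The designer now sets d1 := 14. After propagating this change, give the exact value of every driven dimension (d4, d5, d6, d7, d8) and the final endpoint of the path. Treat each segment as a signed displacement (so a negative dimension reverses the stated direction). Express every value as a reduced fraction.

d4 = 7/2
d5 = 52
d6 = 18
d7 = 9
d8 = 5
endpoint = (-57/2, -118)

Apply edit: d1 := 14
  d4 = d1/4 = 7/2
  d5 = d3*4 = 52
  d6 = d2*4 = 18
  d7 = d6/2 = 9
  d8 = d7 - 4 = 5
Walk from origin (0, 0):
  seg 1: down by d5 = 52 → (0, -52)
  seg 2: left by d1 = 14 → (-14, -52)
  seg 3: down by d5 = 52 → (-14, -104)
  seg 4: right by d4 = 7/2 → (-21/2, -104)
  seg 5: left by d6 = 18 → (-57/2, -104)
  seg 6: down by d1 = 14 → (-57/2, -118)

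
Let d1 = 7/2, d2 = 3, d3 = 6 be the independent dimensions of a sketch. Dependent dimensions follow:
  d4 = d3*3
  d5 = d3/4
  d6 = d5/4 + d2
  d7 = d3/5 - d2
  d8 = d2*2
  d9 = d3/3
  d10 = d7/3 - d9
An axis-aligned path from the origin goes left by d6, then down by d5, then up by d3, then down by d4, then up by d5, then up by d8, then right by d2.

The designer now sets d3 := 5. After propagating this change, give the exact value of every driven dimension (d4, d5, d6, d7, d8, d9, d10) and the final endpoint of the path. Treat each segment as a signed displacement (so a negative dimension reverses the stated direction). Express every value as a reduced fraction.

Apply edit: d3 := 5
  d4 = d3*3 = 15
  d5 = d3/4 = 5/4
  d6 = d5/4 + d2 = 53/16
  d7 = d3/5 - d2 = -2
  d8 = d2*2 = 6
  d9 = d3/3 = 5/3
  d10 = d7/3 - d9 = -7/3
Walk from origin (0, 0):
  seg 1: left by d6 = 53/16 → (-53/16, 0)
  seg 2: down by d5 = 5/4 → (-53/16, -5/4)
  seg 3: up by d3 = 5 → (-53/16, 15/4)
  seg 4: down by d4 = 15 → (-53/16, -45/4)
  seg 5: up by d5 = 5/4 → (-53/16, -10)
  seg 6: up by d8 = 6 → (-53/16, -4)
  seg 7: right by d2 = 3 → (-5/16, -4)

d4 = 15
d5 = 5/4
d6 = 53/16
d7 = -2
d8 = 6
d9 = 5/3
d10 = -7/3
endpoint = (-5/16, -4)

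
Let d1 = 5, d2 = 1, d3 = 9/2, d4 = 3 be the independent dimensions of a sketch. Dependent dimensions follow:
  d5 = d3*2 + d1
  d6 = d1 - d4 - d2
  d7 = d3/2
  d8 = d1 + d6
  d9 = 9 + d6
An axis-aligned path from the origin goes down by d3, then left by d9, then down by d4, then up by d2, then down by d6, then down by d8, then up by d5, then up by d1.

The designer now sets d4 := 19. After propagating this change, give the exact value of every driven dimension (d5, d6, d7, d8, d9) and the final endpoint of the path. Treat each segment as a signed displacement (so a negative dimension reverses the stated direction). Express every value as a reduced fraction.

d5 = 14
d6 = -15
d7 = 9/4
d8 = -10
d9 = -6
endpoint = (6, 43/2)

Apply edit: d4 := 19
  d5 = d3*2 + d1 = 14
  d6 = d1 - d4 - d2 = -15
  d7 = d3/2 = 9/4
  d8 = d1 + d6 = -10
  d9 = 9 + d6 = -6
Walk from origin (0, 0):
  seg 1: down by d3 = 9/2 → (0, -9/2)
  seg 2: left by d9 = -6 → (6, -9/2)
  seg 3: down by d4 = 19 → (6, -47/2)
  seg 4: up by d2 = 1 → (6, -45/2)
  seg 5: down by d6 = -15 → (6, -15/2)
  seg 6: down by d8 = -10 → (6, 5/2)
  seg 7: up by d5 = 14 → (6, 33/2)
  seg 8: up by d1 = 5 → (6, 43/2)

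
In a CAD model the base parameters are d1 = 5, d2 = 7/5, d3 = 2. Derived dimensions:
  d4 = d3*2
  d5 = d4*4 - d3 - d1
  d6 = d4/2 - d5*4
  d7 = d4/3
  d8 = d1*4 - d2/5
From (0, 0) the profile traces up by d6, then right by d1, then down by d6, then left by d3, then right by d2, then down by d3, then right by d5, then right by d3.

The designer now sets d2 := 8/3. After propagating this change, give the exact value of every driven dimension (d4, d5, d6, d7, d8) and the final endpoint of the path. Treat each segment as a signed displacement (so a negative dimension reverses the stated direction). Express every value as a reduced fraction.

Apply edit: d2 := 8/3
  d4 = d3*2 = 4
  d5 = d4*4 - d3 - d1 = 9
  d6 = d4/2 - d5*4 = -34
  d7 = d4/3 = 4/3
  d8 = d1*4 - d2/5 = 292/15
Walk from origin (0, 0):
  seg 1: up by d6 = -34 → (0, -34)
  seg 2: right by d1 = 5 → (5, -34)
  seg 3: down by d6 = -34 → (5, 0)
  seg 4: left by d3 = 2 → (3, 0)
  seg 5: right by d2 = 8/3 → (17/3, 0)
  seg 6: down by d3 = 2 → (17/3, -2)
  seg 7: right by d5 = 9 → (44/3, -2)
  seg 8: right by d3 = 2 → (50/3, -2)

d4 = 4
d5 = 9
d6 = -34
d7 = 4/3
d8 = 292/15
endpoint = (50/3, -2)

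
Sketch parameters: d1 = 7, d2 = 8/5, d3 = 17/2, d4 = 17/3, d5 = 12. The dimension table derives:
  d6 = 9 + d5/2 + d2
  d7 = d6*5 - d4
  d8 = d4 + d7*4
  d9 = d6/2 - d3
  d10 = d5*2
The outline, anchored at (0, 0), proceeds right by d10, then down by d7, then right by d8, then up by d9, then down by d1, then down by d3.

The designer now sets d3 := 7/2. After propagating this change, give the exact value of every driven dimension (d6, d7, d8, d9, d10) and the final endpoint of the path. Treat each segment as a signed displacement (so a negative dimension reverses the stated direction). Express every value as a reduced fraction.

d6 = 83/5
d7 = 232/3
d8 = 315
d9 = 24/5
d10 = 24
endpoint = (339, -2491/30)

Apply edit: d3 := 7/2
  d6 = 9 + d5/2 + d2 = 83/5
  d7 = d6*5 - d4 = 232/3
  d8 = d4 + d7*4 = 315
  d9 = d6/2 - d3 = 24/5
  d10 = d5*2 = 24
Walk from origin (0, 0):
  seg 1: right by d10 = 24 → (24, 0)
  seg 2: down by d7 = 232/3 → (24, -232/3)
  seg 3: right by d8 = 315 → (339, -232/3)
  seg 4: up by d9 = 24/5 → (339, -1088/15)
  seg 5: down by d1 = 7 → (339, -1193/15)
  seg 6: down by d3 = 7/2 → (339, -2491/30)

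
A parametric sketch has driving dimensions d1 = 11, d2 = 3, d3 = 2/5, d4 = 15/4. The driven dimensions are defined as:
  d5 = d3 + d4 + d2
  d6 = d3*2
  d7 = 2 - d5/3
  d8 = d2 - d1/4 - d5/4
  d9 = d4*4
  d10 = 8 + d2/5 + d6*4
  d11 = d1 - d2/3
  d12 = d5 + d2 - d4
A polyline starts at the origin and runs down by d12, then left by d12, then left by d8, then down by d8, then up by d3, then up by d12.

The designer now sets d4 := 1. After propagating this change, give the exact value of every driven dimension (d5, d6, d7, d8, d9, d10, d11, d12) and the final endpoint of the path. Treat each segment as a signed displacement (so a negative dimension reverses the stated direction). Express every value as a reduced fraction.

Apply edit: d4 := 1
  d5 = d3 + d4 + d2 = 22/5
  d6 = d3*2 = 4/5
  d7 = 2 - d5/3 = 8/15
  d8 = d2 - d1/4 - d5/4 = -17/20
  d9 = d4*4 = 4
  d10 = 8 + d2/5 + d6*4 = 59/5
  d11 = d1 - d2/3 = 10
  d12 = d5 + d2 - d4 = 32/5
Walk from origin (0, 0):
  seg 1: down by d12 = 32/5 → (0, -32/5)
  seg 2: left by d12 = 32/5 → (-32/5, -32/5)
  seg 3: left by d8 = -17/20 → (-111/20, -32/5)
  seg 4: down by d8 = -17/20 → (-111/20, -111/20)
  seg 5: up by d3 = 2/5 → (-111/20, -103/20)
  seg 6: up by d12 = 32/5 → (-111/20, 5/4)

d5 = 22/5
d6 = 4/5
d7 = 8/15
d8 = -17/20
d9 = 4
d10 = 59/5
d11 = 10
d12 = 32/5
endpoint = (-111/20, 5/4)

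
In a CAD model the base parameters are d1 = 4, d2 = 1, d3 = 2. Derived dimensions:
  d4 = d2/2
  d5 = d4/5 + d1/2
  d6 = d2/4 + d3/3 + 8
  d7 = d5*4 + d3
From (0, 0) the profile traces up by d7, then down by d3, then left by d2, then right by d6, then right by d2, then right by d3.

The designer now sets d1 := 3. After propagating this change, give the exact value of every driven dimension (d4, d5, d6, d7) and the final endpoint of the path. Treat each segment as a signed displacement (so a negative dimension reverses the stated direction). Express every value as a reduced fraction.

Apply edit: d1 := 3
  d4 = d2/2 = 1/2
  d5 = d4/5 + d1/2 = 8/5
  d6 = d2/4 + d3/3 + 8 = 107/12
  d7 = d5*4 + d3 = 42/5
Walk from origin (0, 0):
  seg 1: up by d7 = 42/5 → (0, 42/5)
  seg 2: down by d3 = 2 → (0, 32/5)
  seg 3: left by d2 = 1 → (-1, 32/5)
  seg 4: right by d6 = 107/12 → (95/12, 32/5)
  seg 5: right by d2 = 1 → (107/12, 32/5)
  seg 6: right by d3 = 2 → (131/12, 32/5)

d4 = 1/2
d5 = 8/5
d6 = 107/12
d7 = 42/5
endpoint = (131/12, 32/5)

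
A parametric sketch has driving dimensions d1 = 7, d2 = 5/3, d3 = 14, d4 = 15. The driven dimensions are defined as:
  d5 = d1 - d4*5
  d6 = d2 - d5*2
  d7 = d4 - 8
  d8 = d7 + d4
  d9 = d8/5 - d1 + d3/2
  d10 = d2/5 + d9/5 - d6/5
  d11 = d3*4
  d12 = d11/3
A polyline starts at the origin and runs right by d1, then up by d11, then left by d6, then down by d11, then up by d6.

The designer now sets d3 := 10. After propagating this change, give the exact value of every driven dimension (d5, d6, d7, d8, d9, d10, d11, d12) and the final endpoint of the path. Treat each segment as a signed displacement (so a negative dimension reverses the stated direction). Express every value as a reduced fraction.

d5 = -68
d6 = 413/3
d7 = 7
d8 = 22
d9 = 12/5
d10 = -668/25
d11 = 40
d12 = 40/3
endpoint = (-392/3, 413/3)

Apply edit: d3 := 10
  d5 = d1 - d4*5 = -68
  d6 = d2 - d5*2 = 413/3
  d7 = d4 - 8 = 7
  d8 = d7 + d4 = 22
  d9 = d8/5 - d1 + d3/2 = 12/5
  d10 = d2/5 + d9/5 - d6/5 = -668/25
  d11 = d3*4 = 40
  d12 = d11/3 = 40/3
Walk from origin (0, 0):
  seg 1: right by d1 = 7 → (7, 0)
  seg 2: up by d11 = 40 → (7, 40)
  seg 3: left by d6 = 413/3 → (-392/3, 40)
  seg 4: down by d11 = 40 → (-392/3, 0)
  seg 5: up by d6 = 413/3 → (-392/3, 413/3)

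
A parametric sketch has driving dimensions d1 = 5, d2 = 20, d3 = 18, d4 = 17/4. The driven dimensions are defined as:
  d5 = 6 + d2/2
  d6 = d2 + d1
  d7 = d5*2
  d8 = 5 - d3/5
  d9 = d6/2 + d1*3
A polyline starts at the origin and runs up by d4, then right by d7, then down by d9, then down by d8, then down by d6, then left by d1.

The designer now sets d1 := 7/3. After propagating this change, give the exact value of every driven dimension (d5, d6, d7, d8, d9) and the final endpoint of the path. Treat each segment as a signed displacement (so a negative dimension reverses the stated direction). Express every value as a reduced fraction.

d5 = 16
d6 = 67/3
d7 = 32
d8 = 7/5
d9 = 109/6
endpoint = (89/3, -753/20)

Apply edit: d1 := 7/3
  d5 = 6 + d2/2 = 16
  d6 = d2 + d1 = 67/3
  d7 = d5*2 = 32
  d8 = 5 - d3/5 = 7/5
  d9 = d6/2 + d1*3 = 109/6
Walk from origin (0, 0):
  seg 1: up by d4 = 17/4 → (0, 17/4)
  seg 2: right by d7 = 32 → (32, 17/4)
  seg 3: down by d9 = 109/6 → (32, -167/12)
  seg 4: down by d8 = 7/5 → (32, -919/60)
  seg 5: down by d6 = 67/3 → (32, -753/20)
  seg 6: left by d1 = 7/3 → (89/3, -753/20)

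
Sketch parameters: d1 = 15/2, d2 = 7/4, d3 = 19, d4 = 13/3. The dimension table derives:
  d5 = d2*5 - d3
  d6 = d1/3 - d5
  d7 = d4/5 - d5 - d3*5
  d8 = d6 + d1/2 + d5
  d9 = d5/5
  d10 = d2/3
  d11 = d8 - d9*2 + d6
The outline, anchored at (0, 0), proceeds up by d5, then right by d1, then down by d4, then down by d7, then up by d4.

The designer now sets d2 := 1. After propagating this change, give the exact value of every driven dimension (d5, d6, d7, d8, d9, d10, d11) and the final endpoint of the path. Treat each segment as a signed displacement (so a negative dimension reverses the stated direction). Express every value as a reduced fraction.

d5 = -14
d6 = 33/2
d7 = -1202/15
d8 = 25/4
d9 = -14/5
d10 = 1/3
d11 = 567/20
endpoint = (15/2, 992/15)

Apply edit: d2 := 1
  d5 = d2*5 - d3 = -14
  d6 = d1/3 - d5 = 33/2
  d7 = d4/5 - d5 - d3*5 = -1202/15
  d8 = d6 + d1/2 + d5 = 25/4
  d9 = d5/5 = -14/5
  d10 = d2/3 = 1/3
  d11 = d8 - d9*2 + d6 = 567/20
Walk from origin (0, 0):
  seg 1: up by d5 = -14 → (0, -14)
  seg 2: right by d1 = 15/2 → (15/2, -14)
  seg 3: down by d4 = 13/3 → (15/2, -55/3)
  seg 4: down by d7 = -1202/15 → (15/2, 309/5)
  seg 5: up by d4 = 13/3 → (15/2, 992/15)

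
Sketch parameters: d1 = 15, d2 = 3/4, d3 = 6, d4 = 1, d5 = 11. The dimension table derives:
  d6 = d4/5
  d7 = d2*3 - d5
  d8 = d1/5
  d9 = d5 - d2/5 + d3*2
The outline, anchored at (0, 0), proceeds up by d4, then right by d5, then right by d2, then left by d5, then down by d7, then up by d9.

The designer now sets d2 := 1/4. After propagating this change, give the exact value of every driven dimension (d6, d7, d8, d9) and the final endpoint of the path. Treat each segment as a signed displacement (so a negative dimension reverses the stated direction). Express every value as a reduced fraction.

d6 = 1/5
d7 = -41/4
d8 = 3
d9 = 459/20
endpoint = (1/4, 171/5)

Apply edit: d2 := 1/4
  d6 = d4/5 = 1/5
  d7 = d2*3 - d5 = -41/4
  d8 = d1/5 = 3
  d9 = d5 - d2/5 + d3*2 = 459/20
Walk from origin (0, 0):
  seg 1: up by d4 = 1 → (0, 1)
  seg 2: right by d5 = 11 → (11, 1)
  seg 3: right by d2 = 1/4 → (45/4, 1)
  seg 4: left by d5 = 11 → (1/4, 1)
  seg 5: down by d7 = -41/4 → (1/4, 45/4)
  seg 6: up by d9 = 459/20 → (1/4, 171/5)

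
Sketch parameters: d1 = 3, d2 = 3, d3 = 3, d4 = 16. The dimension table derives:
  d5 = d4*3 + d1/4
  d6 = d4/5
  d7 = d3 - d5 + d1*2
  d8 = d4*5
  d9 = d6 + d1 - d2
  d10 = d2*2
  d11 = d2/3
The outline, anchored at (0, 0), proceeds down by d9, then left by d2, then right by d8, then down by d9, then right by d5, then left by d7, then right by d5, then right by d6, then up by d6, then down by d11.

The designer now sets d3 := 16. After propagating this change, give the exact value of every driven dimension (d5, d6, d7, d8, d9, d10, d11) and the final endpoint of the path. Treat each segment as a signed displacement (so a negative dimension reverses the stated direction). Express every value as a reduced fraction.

d5 = 195/4
d6 = 16/5
d7 = -107/4
d8 = 80
d9 = 16/5
d10 = 6
d11 = 1
endpoint = (4089/20, -21/5)

Apply edit: d3 := 16
  d5 = d4*3 + d1/4 = 195/4
  d6 = d4/5 = 16/5
  d7 = d3 - d5 + d1*2 = -107/4
  d8 = d4*5 = 80
  d9 = d6 + d1 - d2 = 16/5
  d10 = d2*2 = 6
  d11 = d2/3 = 1
Walk from origin (0, 0):
  seg 1: down by d9 = 16/5 → (0, -16/5)
  seg 2: left by d2 = 3 → (-3, -16/5)
  seg 3: right by d8 = 80 → (77, -16/5)
  seg 4: down by d9 = 16/5 → (77, -32/5)
  seg 5: right by d5 = 195/4 → (503/4, -32/5)
  seg 6: left by d7 = -107/4 → (305/2, -32/5)
  seg 7: right by d5 = 195/4 → (805/4, -32/5)
  seg 8: right by d6 = 16/5 → (4089/20, -32/5)
  seg 9: up by d6 = 16/5 → (4089/20, -16/5)
  seg 10: down by d11 = 1 → (4089/20, -21/5)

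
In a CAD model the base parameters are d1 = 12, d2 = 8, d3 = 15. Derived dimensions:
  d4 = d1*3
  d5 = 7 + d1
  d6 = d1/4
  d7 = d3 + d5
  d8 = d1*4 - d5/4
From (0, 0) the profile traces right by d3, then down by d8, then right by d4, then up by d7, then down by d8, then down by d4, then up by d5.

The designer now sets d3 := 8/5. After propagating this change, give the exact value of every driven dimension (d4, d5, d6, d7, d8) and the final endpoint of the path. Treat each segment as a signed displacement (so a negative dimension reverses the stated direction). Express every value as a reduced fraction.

Apply edit: d3 := 8/5
  d4 = d1*3 = 36
  d5 = 7 + d1 = 19
  d6 = d1/4 = 3
  d7 = d3 + d5 = 103/5
  d8 = d1*4 - d5/4 = 173/4
Walk from origin (0, 0):
  seg 1: right by d3 = 8/5 → (8/5, 0)
  seg 2: down by d8 = 173/4 → (8/5, -173/4)
  seg 3: right by d4 = 36 → (188/5, -173/4)
  seg 4: up by d7 = 103/5 → (188/5, -453/20)
  seg 5: down by d8 = 173/4 → (188/5, -659/10)
  seg 6: down by d4 = 36 → (188/5, -1019/10)
  seg 7: up by d5 = 19 → (188/5, -829/10)

d4 = 36
d5 = 19
d6 = 3
d7 = 103/5
d8 = 173/4
endpoint = (188/5, -829/10)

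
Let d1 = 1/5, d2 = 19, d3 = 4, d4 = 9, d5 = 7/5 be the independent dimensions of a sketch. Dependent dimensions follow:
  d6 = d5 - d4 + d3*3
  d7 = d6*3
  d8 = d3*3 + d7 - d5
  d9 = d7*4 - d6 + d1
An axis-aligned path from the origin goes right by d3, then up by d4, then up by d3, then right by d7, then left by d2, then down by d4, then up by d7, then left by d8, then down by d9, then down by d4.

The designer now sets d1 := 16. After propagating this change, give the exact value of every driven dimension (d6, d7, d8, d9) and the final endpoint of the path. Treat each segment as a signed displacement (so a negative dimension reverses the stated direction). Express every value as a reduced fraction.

Apply edit: d1 := 16
  d6 = d5 - d4 + d3*3 = 22/5
  d7 = d6*3 = 66/5
  d8 = d3*3 + d7 - d5 = 119/5
  d9 = d7*4 - d6 + d1 = 322/5
Walk from origin (0, 0):
  seg 1: right by d3 = 4 → (4, 0)
  seg 2: up by d4 = 9 → (4, 9)
  seg 3: up by d3 = 4 → (4, 13)
  seg 4: right by d7 = 66/5 → (86/5, 13)
  seg 5: left by d2 = 19 → (-9/5, 13)
  seg 6: down by d4 = 9 → (-9/5, 4)
  seg 7: up by d7 = 66/5 → (-9/5, 86/5)
  seg 8: left by d8 = 119/5 → (-128/5, 86/5)
  seg 9: down by d9 = 322/5 → (-128/5, -236/5)
  seg 10: down by d4 = 9 → (-128/5, -281/5)

d6 = 22/5
d7 = 66/5
d8 = 119/5
d9 = 322/5
endpoint = (-128/5, -281/5)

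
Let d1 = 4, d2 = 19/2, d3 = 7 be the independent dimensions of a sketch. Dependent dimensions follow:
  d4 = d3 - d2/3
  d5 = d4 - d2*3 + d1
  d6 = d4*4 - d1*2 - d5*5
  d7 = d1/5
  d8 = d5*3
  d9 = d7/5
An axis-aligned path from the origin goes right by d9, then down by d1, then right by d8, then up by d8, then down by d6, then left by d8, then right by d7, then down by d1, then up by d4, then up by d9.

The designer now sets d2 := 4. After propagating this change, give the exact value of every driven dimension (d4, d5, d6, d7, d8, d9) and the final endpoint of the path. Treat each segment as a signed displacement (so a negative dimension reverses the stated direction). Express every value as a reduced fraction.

d4 = 17/3
d5 = -7/3
d6 = 79/3
d7 = 4/5
d8 = -7
d9 = 4/25
endpoint = (24/25, -2663/75)

Apply edit: d2 := 4
  d4 = d3 - d2/3 = 17/3
  d5 = d4 - d2*3 + d1 = -7/3
  d6 = d4*4 - d1*2 - d5*5 = 79/3
  d7 = d1/5 = 4/5
  d8 = d5*3 = -7
  d9 = d7/5 = 4/25
Walk from origin (0, 0):
  seg 1: right by d9 = 4/25 → (4/25, 0)
  seg 2: down by d1 = 4 → (4/25, -4)
  seg 3: right by d8 = -7 → (-171/25, -4)
  seg 4: up by d8 = -7 → (-171/25, -11)
  seg 5: down by d6 = 79/3 → (-171/25, -112/3)
  seg 6: left by d8 = -7 → (4/25, -112/3)
  seg 7: right by d7 = 4/5 → (24/25, -112/3)
  seg 8: down by d1 = 4 → (24/25, -124/3)
  seg 9: up by d4 = 17/3 → (24/25, -107/3)
  seg 10: up by d9 = 4/25 → (24/25, -2663/75)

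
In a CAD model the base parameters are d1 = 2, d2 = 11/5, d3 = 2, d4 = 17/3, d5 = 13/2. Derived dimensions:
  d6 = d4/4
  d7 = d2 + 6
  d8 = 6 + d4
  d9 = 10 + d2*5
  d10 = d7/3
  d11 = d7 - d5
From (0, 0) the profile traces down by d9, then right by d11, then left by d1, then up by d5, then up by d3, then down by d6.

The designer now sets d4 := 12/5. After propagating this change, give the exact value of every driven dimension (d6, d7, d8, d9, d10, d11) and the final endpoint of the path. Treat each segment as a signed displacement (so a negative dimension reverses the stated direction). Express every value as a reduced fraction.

d6 = 3/5
d7 = 41/5
d8 = 42/5
d9 = 21
d10 = 41/15
d11 = 17/10
endpoint = (-3/10, -131/10)

Apply edit: d4 := 12/5
  d6 = d4/4 = 3/5
  d7 = d2 + 6 = 41/5
  d8 = 6 + d4 = 42/5
  d9 = 10 + d2*5 = 21
  d10 = d7/3 = 41/15
  d11 = d7 - d5 = 17/10
Walk from origin (0, 0):
  seg 1: down by d9 = 21 → (0, -21)
  seg 2: right by d11 = 17/10 → (17/10, -21)
  seg 3: left by d1 = 2 → (-3/10, -21)
  seg 4: up by d5 = 13/2 → (-3/10, -29/2)
  seg 5: up by d3 = 2 → (-3/10, -25/2)
  seg 6: down by d6 = 3/5 → (-3/10, -131/10)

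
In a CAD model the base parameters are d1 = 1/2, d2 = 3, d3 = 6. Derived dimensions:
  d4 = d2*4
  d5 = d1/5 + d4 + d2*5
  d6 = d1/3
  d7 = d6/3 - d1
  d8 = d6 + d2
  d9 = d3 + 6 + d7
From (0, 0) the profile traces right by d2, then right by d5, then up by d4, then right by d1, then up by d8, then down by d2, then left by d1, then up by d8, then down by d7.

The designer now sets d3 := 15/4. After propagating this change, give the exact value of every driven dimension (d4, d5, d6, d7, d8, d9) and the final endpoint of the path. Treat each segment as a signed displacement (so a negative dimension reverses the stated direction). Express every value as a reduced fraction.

Apply edit: d3 := 15/4
  d4 = d2*4 = 12
  d5 = d1/5 + d4 + d2*5 = 271/10
  d6 = d1/3 = 1/6
  d7 = d6/3 - d1 = -4/9
  d8 = d6 + d2 = 19/6
  d9 = d3 + 6 + d7 = 335/36
Walk from origin (0, 0):
  seg 1: right by d2 = 3 → (3, 0)
  seg 2: right by d5 = 271/10 → (301/10, 0)
  seg 3: up by d4 = 12 → (301/10, 12)
  seg 4: right by d1 = 1/2 → (153/5, 12)
  seg 5: up by d8 = 19/6 → (153/5, 91/6)
  seg 6: down by d2 = 3 → (153/5, 73/6)
  seg 7: left by d1 = 1/2 → (301/10, 73/6)
  seg 8: up by d8 = 19/6 → (301/10, 46/3)
  seg 9: down by d7 = -4/9 → (301/10, 142/9)

d4 = 12
d5 = 271/10
d6 = 1/6
d7 = -4/9
d8 = 19/6
d9 = 335/36
endpoint = (301/10, 142/9)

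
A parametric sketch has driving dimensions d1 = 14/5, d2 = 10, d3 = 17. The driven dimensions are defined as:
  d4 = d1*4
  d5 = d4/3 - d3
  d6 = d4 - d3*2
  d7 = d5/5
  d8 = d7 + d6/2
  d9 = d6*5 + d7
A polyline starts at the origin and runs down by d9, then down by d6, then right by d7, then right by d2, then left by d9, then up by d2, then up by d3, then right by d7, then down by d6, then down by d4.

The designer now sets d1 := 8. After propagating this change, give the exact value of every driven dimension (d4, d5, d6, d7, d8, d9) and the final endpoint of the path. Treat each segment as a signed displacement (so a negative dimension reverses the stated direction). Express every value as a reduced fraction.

d4 = 32
d5 = -19/3
d6 = -2
d7 = -19/15
d8 = -34/15
d9 = -169/15
endpoint = (281/15, 154/15)

Apply edit: d1 := 8
  d4 = d1*4 = 32
  d5 = d4/3 - d3 = -19/3
  d6 = d4 - d3*2 = -2
  d7 = d5/5 = -19/15
  d8 = d7 + d6/2 = -34/15
  d9 = d6*5 + d7 = -169/15
Walk from origin (0, 0):
  seg 1: down by d9 = -169/15 → (0, 169/15)
  seg 2: down by d6 = -2 → (0, 199/15)
  seg 3: right by d7 = -19/15 → (-19/15, 199/15)
  seg 4: right by d2 = 10 → (131/15, 199/15)
  seg 5: left by d9 = -169/15 → (20, 199/15)
  seg 6: up by d2 = 10 → (20, 349/15)
  seg 7: up by d3 = 17 → (20, 604/15)
  seg 8: right by d7 = -19/15 → (281/15, 604/15)
  seg 9: down by d6 = -2 → (281/15, 634/15)
  seg 10: down by d4 = 32 → (281/15, 154/15)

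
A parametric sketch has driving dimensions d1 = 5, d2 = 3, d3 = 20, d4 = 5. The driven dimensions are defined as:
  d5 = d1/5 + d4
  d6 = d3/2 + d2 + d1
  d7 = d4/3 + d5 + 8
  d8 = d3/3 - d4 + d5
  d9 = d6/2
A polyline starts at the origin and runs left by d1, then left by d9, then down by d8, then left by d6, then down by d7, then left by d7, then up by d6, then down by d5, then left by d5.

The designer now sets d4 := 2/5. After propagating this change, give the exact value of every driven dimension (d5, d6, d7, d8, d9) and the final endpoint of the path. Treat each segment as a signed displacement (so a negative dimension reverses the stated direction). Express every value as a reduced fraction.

Apply edit: d4 := 2/5
  d5 = d1/5 + d4 = 7/5
  d6 = d3/2 + d2 + d1 = 18
  d7 = d4/3 + d5 + 8 = 143/15
  d8 = d3/3 - d4 + d5 = 23/3
  d9 = d6/2 = 9
Walk from origin (0, 0):
  seg 1: left by d1 = 5 → (-5, 0)
  seg 2: left by d9 = 9 → (-14, 0)
  seg 3: down by d8 = 23/3 → (-14, -23/3)
  seg 4: left by d6 = 18 → (-32, -23/3)
  seg 5: down by d7 = 143/15 → (-32, -86/5)
  seg 6: left by d7 = 143/15 → (-623/15, -86/5)
  seg 7: up by d6 = 18 → (-623/15, 4/5)
  seg 8: down by d5 = 7/5 → (-623/15, -3/5)
  seg 9: left by d5 = 7/5 → (-644/15, -3/5)

d5 = 7/5
d6 = 18
d7 = 143/15
d8 = 23/3
d9 = 9
endpoint = (-644/15, -3/5)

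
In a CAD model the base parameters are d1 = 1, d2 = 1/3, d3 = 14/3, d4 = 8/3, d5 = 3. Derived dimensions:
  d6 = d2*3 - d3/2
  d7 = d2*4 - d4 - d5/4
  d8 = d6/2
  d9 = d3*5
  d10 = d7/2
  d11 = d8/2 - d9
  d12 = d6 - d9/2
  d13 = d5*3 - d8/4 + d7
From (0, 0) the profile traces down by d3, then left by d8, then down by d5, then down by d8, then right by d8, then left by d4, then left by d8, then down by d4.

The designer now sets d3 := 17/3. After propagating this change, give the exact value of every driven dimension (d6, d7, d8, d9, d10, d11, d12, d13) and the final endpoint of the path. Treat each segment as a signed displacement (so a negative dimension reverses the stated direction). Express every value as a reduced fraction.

d6 = -11/6
d7 = -25/12
d8 = -11/12
d9 = 85/3
d10 = -25/24
d11 = -691/24
d12 = -16
d13 = 343/48
endpoint = (-7/4, -125/12)

Apply edit: d3 := 17/3
  d6 = d2*3 - d3/2 = -11/6
  d7 = d2*4 - d4 - d5/4 = -25/12
  d8 = d6/2 = -11/12
  d9 = d3*5 = 85/3
  d10 = d7/2 = -25/24
  d11 = d8/2 - d9 = -691/24
  d12 = d6 - d9/2 = -16
  d13 = d5*3 - d8/4 + d7 = 343/48
Walk from origin (0, 0):
  seg 1: down by d3 = 17/3 → (0, -17/3)
  seg 2: left by d8 = -11/12 → (11/12, -17/3)
  seg 3: down by d5 = 3 → (11/12, -26/3)
  seg 4: down by d8 = -11/12 → (11/12, -31/4)
  seg 5: right by d8 = -11/12 → (0, -31/4)
  seg 6: left by d4 = 8/3 → (-8/3, -31/4)
  seg 7: left by d8 = -11/12 → (-7/4, -31/4)
  seg 8: down by d4 = 8/3 → (-7/4, -125/12)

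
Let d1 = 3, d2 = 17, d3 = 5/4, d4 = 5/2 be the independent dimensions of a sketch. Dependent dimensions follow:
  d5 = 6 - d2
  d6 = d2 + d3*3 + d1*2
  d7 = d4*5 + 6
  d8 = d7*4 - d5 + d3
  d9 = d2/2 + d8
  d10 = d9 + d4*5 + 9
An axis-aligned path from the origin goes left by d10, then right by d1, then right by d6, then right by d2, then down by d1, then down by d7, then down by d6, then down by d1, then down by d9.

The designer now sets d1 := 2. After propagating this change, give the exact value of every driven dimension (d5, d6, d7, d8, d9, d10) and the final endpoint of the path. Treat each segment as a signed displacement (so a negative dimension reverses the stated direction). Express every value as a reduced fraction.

d5 = -11
d6 = 99/4
d7 = 37/2
d8 = 345/4
d9 = 379/4
d10 = 465/4
endpoint = (-145/2, -142)

Apply edit: d1 := 2
  d5 = 6 - d2 = -11
  d6 = d2 + d3*3 + d1*2 = 99/4
  d7 = d4*5 + 6 = 37/2
  d8 = d7*4 - d5 + d3 = 345/4
  d9 = d2/2 + d8 = 379/4
  d10 = d9 + d4*5 + 9 = 465/4
Walk from origin (0, 0):
  seg 1: left by d10 = 465/4 → (-465/4, 0)
  seg 2: right by d1 = 2 → (-457/4, 0)
  seg 3: right by d6 = 99/4 → (-179/2, 0)
  seg 4: right by d2 = 17 → (-145/2, 0)
  seg 5: down by d1 = 2 → (-145/2, -2)
  seg 6: down by d7 = 37/2 → (-145/2, -41/2)
  seg 7: down by d6 = 99/4 → (-145/2, -181/4)
  seg 8: down by d1 = 2 → (-145/2, -189/4)
  seg 9: down by d9 = 379/4 → (-145/2, -142)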